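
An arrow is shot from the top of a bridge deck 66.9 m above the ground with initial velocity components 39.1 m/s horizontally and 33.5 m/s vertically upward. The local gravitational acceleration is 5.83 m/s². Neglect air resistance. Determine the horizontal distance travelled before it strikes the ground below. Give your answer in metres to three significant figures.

517 m

The projectile lands when y = 66.9 + (33.50) t − ½·5.83·t² = 0. Positive root: t = (33.50 + √(33.50² + 2·5.83·66.9)) / 5.83 = (33.50 + 43.62) / 5.83 = 13.23 s.
Horizontal distance: R = vₓ t = 39.10 × 13.23 = 517.2 m.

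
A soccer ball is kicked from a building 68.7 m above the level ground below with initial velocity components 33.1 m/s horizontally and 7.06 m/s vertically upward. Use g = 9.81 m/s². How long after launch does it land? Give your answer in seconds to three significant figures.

The projectile lands when y = 68.7 + (7.060) t − ½·9.81·t² = 0. Positive root: t = (7.060 + √(7.060² + 2·9.81·68.7)) / 9.81 = (7.060 + 37.39) / 9.81 = 4.531 s.

4.53 s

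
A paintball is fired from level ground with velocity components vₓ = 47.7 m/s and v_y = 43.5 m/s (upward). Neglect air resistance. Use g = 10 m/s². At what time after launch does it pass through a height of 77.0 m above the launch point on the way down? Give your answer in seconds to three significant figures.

Set y = v_y0 t − ½ g t² = 77.0: 5.000 t² − 43.50 t + 77.0 = 0.
t = [43.50 ± √(43.50² − 2·10.0·77.0)] / 10.0 = (43.50 ± 18.77) / 10.0, so t = 2.473 s or t = 6.227 s.
The descending-branch root is 6.227 s.

6.23 s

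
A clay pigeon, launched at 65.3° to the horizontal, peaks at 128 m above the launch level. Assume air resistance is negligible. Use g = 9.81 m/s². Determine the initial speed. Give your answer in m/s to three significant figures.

55.2 m/s

At the peak v_y = 0, so v_y0 = √(2gH) = √(2 × 9.81 × 128) = 50.11 m/s.
v_y0 = v₀ sin θ ⇒ v₀ = 50.11 / sin 65.3° = 55.16 m/s.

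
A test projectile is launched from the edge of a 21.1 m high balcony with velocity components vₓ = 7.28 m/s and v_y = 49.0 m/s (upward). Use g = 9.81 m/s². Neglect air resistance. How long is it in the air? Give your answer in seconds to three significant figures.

10.4 s

Vertical motion (up positive, ground at y = 0): 4.905 t² − (49.00) t − 21.1 = 0, so t = (49.00 + √(49.00² + 2·9.81·21.1)) / 9.81 = (49.00 + 53.06) / 9.81 = 10.40 s.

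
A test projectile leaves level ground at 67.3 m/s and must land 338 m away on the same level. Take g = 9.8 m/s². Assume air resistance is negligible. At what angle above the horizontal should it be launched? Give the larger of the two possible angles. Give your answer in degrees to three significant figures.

66.5°

R = v₀² sin 2θ / g gives sin 2θ = gR/v₀² = 9.80·338/67.3² = 0.7313.
2θ = 47.00° or 180° − 47.00° = 133.0°, so θ = 23.50° or 66.50°.
The larger angle is 66.50°.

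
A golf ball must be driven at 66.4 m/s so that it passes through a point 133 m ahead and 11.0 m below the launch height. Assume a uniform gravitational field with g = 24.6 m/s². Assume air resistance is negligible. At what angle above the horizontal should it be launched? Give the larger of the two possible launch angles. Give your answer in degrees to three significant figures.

67.1°

Trajectory: y = x tanθ − g x² (1 + tan²θ)/(2v₀²). With x = 133, y = −11.0, v₀ = 66.4, g = 24.6:
49.35 tan²θ − 133 tanθ + (38.35) = 0.
tanθ = [133 ± √(133² − 4 × 49.35 × (38.35))] / (2 × 49.35) = (133 ± 100.6) / 98.70, giving tanθ = 0.3283 or 2.367.
θ = 18.18° or 67.10°; the larger is 67.10°.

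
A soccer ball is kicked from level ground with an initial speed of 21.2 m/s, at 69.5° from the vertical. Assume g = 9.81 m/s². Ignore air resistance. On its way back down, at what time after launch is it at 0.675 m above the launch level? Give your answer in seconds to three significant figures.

1.42 s

Components: vₓ = 21.20 sin 69.5° = 19.86 m/s, v_y0 = 21.20 cos 69.5° = 7.424 m/s.
Set y = v_y0 t − ½ g t² = 0.675: 4.905 t² − 7.424 t + 0.675 = 0.
t = [7.424 ± √(7.424² − 2·9.81·0.675)] / 9.81 = (7.424 ± 6.471) / 9.81, so t = 0.09715 s or t = 1.416 s.
The descending-branch root is 1.416 s.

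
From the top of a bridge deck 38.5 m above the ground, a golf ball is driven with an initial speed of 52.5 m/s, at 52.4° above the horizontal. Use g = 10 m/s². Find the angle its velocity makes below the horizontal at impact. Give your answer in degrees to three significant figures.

57.4°

Components: vₓ = 52.50 cos 52.4° = 32.03 m/s, v_y0 = 52.50 sin 52.4° = 41.60 m/s.
With up positive and y = 0 at the ground: y(t) = 38.5 + (41.60) t − 5.000 t². Setting y = 0 and taking the positive root: t = [41.60 + √(41.60² + 2·10.0·38.5)] / 10.0 = (41.60 + 50.00) / 10.0 = 9.160 s.
At impact: v_y = v_y0 − g t = −50.00 m/s; vₓ = 32.03 m/s.
Angle below horizontal: arctan(|v_y|/vₓ) = arctan(50.00/32.03) = 57.36°.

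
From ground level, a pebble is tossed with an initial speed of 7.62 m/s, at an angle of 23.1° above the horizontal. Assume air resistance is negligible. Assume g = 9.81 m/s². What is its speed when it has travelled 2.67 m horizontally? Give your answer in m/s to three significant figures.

7.05 m/s

Resolve: vₓ = 7.620 cos 23.1° = 7.009 m/s and v_y0 = 7.620 sin 23.1° = 2.990 m/s.
x = vₓ t ⇒ t = 2.67/7.009 = 0.3809 s.
Vertical velocity there: v_y = v_y0 − g t = 2.990 − 9.81 × 0.3809 = −0.7474 m/s.
Speed: √(vₓ² + v_y²) = √(7.009² + 0.7474²) = 7.049 m/s.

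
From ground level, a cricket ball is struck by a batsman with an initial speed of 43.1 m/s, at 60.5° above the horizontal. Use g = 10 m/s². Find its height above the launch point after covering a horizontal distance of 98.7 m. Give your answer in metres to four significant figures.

Components: vₓ = 43.10 cos 60.5° = 21.22 m/s, v_y0 = 43.10 sin 60.5° = 37.51 m/s.
x = vₓ t ⇒ t = 98.7/21.22 = 4.651 s.
Height: y = v_y0 t − ½ g t² = 37.51 × 4.651 − 5.000 × 4.651² = 174.5 − 108.1 = 66.32 m.

66.32 m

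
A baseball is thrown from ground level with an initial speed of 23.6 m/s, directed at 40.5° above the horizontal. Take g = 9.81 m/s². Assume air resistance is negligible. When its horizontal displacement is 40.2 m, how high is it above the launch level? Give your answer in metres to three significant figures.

Components: vₓ = 23.60 cos 40.5° = 17.95 m/s, v_y0 = 23.60 sin 40.5° = 15.33 m/s.
Time to reach x = 40.2 m: t = x/vₓ = 40.2/17.95 = 2.240 s.
Height: y = v_y0 t − ½ g t² = 15.33 × 2.240 − 4.905 × 2.240² = 34.33 − 24.61 = 9.720 m.

9.72 m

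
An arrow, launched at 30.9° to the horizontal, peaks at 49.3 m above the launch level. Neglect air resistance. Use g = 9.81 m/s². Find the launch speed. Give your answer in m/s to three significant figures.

At the peak v_y = 0, so v_y0 = √(2gH) = √(2 × 9.81 × 49.3) = 31.10 m/s.
v_y0 = v₀ sin θ ⇒ v₀ = 31.10 / sin 30.9° = 60.56 m/s.

60.6 m/s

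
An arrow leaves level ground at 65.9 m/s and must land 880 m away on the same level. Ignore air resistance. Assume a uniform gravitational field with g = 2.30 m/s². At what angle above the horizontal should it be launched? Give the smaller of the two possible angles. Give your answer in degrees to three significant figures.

R = v₀² sin 2θ / g gives sin 2θ = gR/v₀² = 2.30·880/65.9² = 0.4661.
2θ = 27.78° or 180° − 27.78° = 152.2°, so θ = 13.89° or 76.11°.
The smaller angle is 13.89°.

13.9°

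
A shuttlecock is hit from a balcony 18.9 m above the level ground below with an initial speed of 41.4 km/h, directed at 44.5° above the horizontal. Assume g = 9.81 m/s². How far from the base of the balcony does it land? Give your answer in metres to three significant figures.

24.2 m

Convert: 41.4 km/h = 41.4/3.6 = 11.50 m/s.
vₓ = 11.50 cos 44.5° = 8.202 m/s; v_y0 = 11.50 sin 44.5° = 8.060 m/s.
With up positive and y = 0 at the ground: y(t) = 18.9 + (8.060) t − 4.905 t². Setting y = 0 and taking the positive root: t = [8.060 + √(8.060² + 2·9.81·18.9)] / 9.81 = (8.060 + 20.88) / 9.81 = 2.950 s.
Horizontal distance: R = vₓ t = 8.202 × 2.950 = 24.19 m.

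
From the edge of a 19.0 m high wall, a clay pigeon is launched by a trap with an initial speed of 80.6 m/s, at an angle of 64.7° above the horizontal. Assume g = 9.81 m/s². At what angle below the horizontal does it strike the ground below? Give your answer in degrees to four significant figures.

Components: vₓ = 80.60 cos 64.7° = 34.45 m/s, v_y0 = 80.60 sin 64.7° = 72.87 m/s.
The projectile lands when y = 19.0 + (72.87) t − ½·9.81·t² = 0. Positive root: t = (72.87 + √(72.87² + 2·9.81·19.0)) / 9.81 = (72.87 + 75.38) / 9.81 = 15.11 s.
At impact: v_y = v_y0 − g t = −75.38 m/s; vₓ = 34.45 m/s.
Angle below horizontal: arctan(|v_y|/vₓ) = arctan(75.38/34.45) = 65.44°.

65.44°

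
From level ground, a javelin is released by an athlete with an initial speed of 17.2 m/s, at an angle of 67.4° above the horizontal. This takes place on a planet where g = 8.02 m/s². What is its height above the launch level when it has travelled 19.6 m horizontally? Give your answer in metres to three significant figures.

vₓ = 17.20 cos 67.4° = 6.610 m/s; v_y0 = 17.20 sin 67.4° = 15.88 m/s.
x = vₓ t ⇒ t = 19.6/6.610 = 2.965 s.
Height: y = v_y0 t − ½ g t² = 15.88 × 2.965 − 4.010 × 2.965² = 47.09 − 35.26 = 11.83 m.

11.8 m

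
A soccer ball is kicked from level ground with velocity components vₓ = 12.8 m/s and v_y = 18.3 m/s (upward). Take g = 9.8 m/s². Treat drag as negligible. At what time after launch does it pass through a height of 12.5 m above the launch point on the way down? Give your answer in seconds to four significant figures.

Height y(t) = 18.30 t − 4.900 t² = 12.5 gives 4.900 t² − 18.30 t + 12.5 = 0.
t = [18.30 ± √(18.30² − 2·9.80·12.5)] / 9.80 = (18.30 ± 9.481) / 9.80, so t = 0.8999 s or t = 2.835 s.
The descending-branch root is 2.835 s.

2.835 s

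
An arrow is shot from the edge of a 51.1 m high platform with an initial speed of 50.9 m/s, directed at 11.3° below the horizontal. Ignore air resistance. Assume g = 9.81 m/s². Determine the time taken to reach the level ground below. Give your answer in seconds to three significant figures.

2.37 s

Resolve: vₓ = 50.90 cos 11.3° = 49.91 m/s and v_y0 = −9.974 m/s (downward).
With up positive and y = 0 at the ground: y(t) = 51.1 + (−9.974) t − 4.905 t². Setting y = 0 and taking the positive root: t = [−9.974 + √(9.974² + 2·9.81·51.1)] / 9.81 = (−9.974 + 33.20) / 9.81 = 2.367 s.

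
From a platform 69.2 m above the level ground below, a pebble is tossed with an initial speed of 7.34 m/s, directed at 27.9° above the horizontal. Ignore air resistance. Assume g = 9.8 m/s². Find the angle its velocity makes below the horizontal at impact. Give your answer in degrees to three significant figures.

80.1°

Resolve: vₓ = 7.340 cos 27.9° = 6.487 m/s and v_y0 = 7.340 sin 27.9° = 3.435 m/s.
With up positive and y = 0 at the ground: y(t) = 69.2 + (3.435) t − 4.900 t². Setting y = 0 and taking the positive root: t = [3.435 + √(3.435² + 2·9.80·69.2)] / 9.80 = (3.435 + 36.99) / 9.80 = 4.125 s.
At impact: v_y = v_y0 − g t = −36.99 m/s; vₓ = 6.487 m/s.
Angle below horizontal: arctan(|v_y|/vₓ) = arctan(36.99/6.487) = 80.05°.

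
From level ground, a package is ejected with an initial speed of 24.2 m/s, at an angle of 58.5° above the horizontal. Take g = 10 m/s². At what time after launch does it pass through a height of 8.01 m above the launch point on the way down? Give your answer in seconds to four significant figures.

Resolve: vₓ = 24.20 cos 58.5° = 12.64 m/s and v_y0 = 24.20 sin 58.5° = 20.63 m/s.
Require v_y0 t − ½ g t² = 8.01, i.e. 5.000 t² − 20.63 t + 8.01 = 0.
Quadratic formula: t = (20.63 ± √265.56) / 10.0 = (20.63 ± 16.30) / 10.0 → t = 0.4338 s or 3.693 s.
The descending-branch root is 3.693 s.

3.693 s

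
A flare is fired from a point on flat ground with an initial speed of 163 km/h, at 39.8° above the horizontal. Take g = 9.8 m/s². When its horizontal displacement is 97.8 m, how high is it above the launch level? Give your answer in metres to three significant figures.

Convert: 163 km/h = 163/3.6 = 45.28 m/s.
Horizontal component vₓ = 45.28 cos 39.8° = 34.79 m/s; vertical v_y0 = 45.28 sin 39.8° = 28.98 m/s.
At x = 97.8 m, t = x/vₓ = 97.8/34.79 = 2.811 s.
Height: y = v_y0 t − ½ g t² = 28.98 × 2.811 − 4.900 × 2.811² = 81.48 − 38.73 = 42.75 m.

42.8 m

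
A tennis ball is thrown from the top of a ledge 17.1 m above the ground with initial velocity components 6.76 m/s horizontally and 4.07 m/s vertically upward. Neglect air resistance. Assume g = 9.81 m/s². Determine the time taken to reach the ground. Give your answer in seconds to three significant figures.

2.33 s

Vertical motion (up positive, ground at y = 0): 4.905 t² − (4.070) t − 17.1 = 0, so t = (4.070 + √(4.070² + 2·9.81·17.1)) / 9.81 = (4.070 + 18.76) / 9.81 = 2.328 s.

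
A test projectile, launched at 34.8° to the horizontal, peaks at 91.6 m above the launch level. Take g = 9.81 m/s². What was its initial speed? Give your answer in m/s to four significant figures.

At the peak v_y = 0, so v_y0 = √(2gH) = √(2 × 9.81 × 91.6) = 42.39 m/s.
v_y0 = v₀ sin θ ⇒ v₀ = 42.39 / sin 34.8° = 74.28 m/s.

74.28 m/s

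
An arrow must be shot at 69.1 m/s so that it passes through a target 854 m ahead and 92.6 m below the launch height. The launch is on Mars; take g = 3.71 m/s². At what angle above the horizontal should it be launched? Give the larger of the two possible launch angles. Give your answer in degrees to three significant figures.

70.2°

Trajectory: y = x tanθ − g x² (1 + tan²θ)/(2v₀²). With x = 854, y = −92.6, v₀ = 69.1, g = 3.71:
283.3 tan²θ − 854 tanθ + (190.7) = 0.
tanθ = [854 ± √(854² − 4 × 283.3 × (190.7))] / (2 × 283.3) = (854 ± 716.3) / 566.7, giving tanθ = 0.2429 or 2.771.
θ = 13.65° or 70.16°; the larger is 70.16°.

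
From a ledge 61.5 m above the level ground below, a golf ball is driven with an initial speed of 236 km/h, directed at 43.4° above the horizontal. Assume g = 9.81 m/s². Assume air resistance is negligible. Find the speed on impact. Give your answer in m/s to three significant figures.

74.2 m/s

Convert: 236 km/h = 236/3.6 = 65.56 m/s.
Components: vₓ = 65.56 cos 43.4° = 47.63 m/s, v_y0 = 65.56 sin 43.4° = 45.04 m/s.
The projectile lands when y = 61.5 + (45.04) t − ½·9.81·t² = 0. Positive root: t = (45.04 + √(45.04² + 2·9.81·61.5)) / 9.81 = (45.04 + 56.88) / 9.81 = 10.39 s.
Vertical velocity at impact: v_y = v_y0 − g t = 45.04 − 9.81 × 10.39 = −56.88 m/s.
Speed: |v| = √(vₓ² + v_y²) = √(47.63² + 56.88²) = 74.19 m/s.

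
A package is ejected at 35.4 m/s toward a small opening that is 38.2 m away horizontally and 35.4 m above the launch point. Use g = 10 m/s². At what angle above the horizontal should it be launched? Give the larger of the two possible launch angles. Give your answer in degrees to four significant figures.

79.11°

Trajectory: y = x tanθ − g x² (1 + tan²θ)/(2v₀²). With x = 38.2, y = 35.4, v₀ = 35.4, g = 10.0:
5.822 tan²θ − 38.2 tanθ + (41.22) = 0.
tanθ = [38.2 ± √(38.2² − 4 × 5.822 × (41.22))] / (2 × 5.822) = (38.2 ± 22.34) / 11.64, giving tanθ = 1.362 or 5.199.
θ = 53.71° or 79.11°; the larger is 79.11°.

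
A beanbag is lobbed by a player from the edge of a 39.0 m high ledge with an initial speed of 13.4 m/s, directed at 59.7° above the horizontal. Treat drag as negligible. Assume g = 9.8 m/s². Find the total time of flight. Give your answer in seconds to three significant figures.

4.24 s

Horizontal component vₓ = 13.40 cos 59.7° = 6.761 m/s; vertical v_y0 = 13.40 sin 59.7° = 11.57 m/s.
The projectile lands when y = 39.0 + (11.57) t − ½·9.80·t² = 0. Positive root: t = (11.57 + √(11.57² + 2·9.80·39.0)) / 9.80 = (11.57 + 29.97) / 9.80 = 4.239 s.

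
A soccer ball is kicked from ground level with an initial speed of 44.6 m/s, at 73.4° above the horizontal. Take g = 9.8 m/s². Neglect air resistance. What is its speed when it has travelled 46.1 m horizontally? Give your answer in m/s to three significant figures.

Horizontal component vₓ = 44.60 cos 73.4° = 12.74 m/s; vertical v_y0 = 44.60 sin 73.4° = 42.74 m/s.
At x = 46.1 m, t = x/vₓ = 46.1/12.74 = 3.618 s.
Vertical velocity there: v_y = v_y0 − g t = 42.74 − 9.80 × 3.618 = 7.284 m/s.
Speed: √(vₓ² + v_y²) = √(12.74² + 7.284²) = 14.68 m/s.

14.7 m/s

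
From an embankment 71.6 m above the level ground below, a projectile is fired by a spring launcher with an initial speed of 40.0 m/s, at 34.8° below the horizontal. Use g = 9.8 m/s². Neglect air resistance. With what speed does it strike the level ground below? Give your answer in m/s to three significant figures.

Resolve: vₓ = 40.00 cos 34.8° = 32.85 m/s and v_y0 = −22.83 m/s (downward).
The projectile lands when y = 71.6 + (−22.83) t − ½·9.80·t² = 0. Positive root: t = (−22.83 + √(22.83² + 2·9.80·71.6)) / 9.80 = (−22.83 + 43.87) / 9.80 = 2.147 s.
Vertical velocity at impact: v_y = v_y0 − g t = −22.83 − 9.80 × 2.147 = −43.87 m/s.
Speed: |v| = √(vₓ² + v_y²) = √(32.85² + 43.87²) = 54.80 m/s.

54.8 m/s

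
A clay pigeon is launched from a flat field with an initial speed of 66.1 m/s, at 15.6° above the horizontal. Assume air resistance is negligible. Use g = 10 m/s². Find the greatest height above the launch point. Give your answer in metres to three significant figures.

vₓ = 66.10 cos 15.6° = 63.67 m/s; v_y0 = 66.10 sin 15.6° = 17.78 m/s.
Peak height H = v_y0² / (2g) = 315.97 / 20.00 = 15.80 m.

15.8 m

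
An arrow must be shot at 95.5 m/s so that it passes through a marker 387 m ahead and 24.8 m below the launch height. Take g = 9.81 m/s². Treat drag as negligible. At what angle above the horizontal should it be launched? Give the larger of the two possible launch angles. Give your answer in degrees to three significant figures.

77.9°

Trajectory: y = x tanθ − g x² (1 + tan²θ)/(2v₀²). With x = 387, y = −24.8, v₀ = 95.5, g = 9.81:
80.55 tan²θ − 387 tanθ + (55.75) = 0.
tanθ = [387 ± √(387² − 4 × 80.55 × (55.75))] / (2 × 80.55) = (387 ± 363.1) / 161.1, giving tanθ = 0.1487 or 4.656.
θ = 8.455° or 77.88°; the larger is 77.88°.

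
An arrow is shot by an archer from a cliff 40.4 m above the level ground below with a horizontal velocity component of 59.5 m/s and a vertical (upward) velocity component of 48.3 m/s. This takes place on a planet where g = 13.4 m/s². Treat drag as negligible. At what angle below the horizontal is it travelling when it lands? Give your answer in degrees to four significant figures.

With up positive and y = 0 at the ground: y(t) = 40.4 + (48.30) t − 6.700 t². Setting y = 0 and taking the positive root: t = [48.30 + √(48.30² + 2·13.4·40.4)] / 13.4 = (48.30 + 58.44) / 13.4 = 7.966 s.
At impact: v_y = v_y0 − g t = −58.44 m/s; vₓ = 59.50 m/s.
Angle below horizontal: arctan(|v_y|/vₓ) = arctan(58.44/59.50) = 44.49°.

44.49°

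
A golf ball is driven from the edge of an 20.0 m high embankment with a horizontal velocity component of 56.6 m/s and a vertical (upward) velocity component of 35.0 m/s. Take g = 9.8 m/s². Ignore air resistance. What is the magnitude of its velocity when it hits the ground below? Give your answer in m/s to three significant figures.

69.4 m/s

Vertical motion (up positive, ground at y = 0): 4.900 t² − (35.00) t − 20.0 = 0, so t = (35.00 + √(35.00² + 2·9.80·20.0)) / 9.80 = (35.00 + 40.21) / 9.80 = 7.675 s.
Vertical velocity at impact: v_y = v_y0 − g t = 35.00 − 9.80 × 7.675 = −40.21 m/s.
Speed: |v| = √(vₓ² + v_y²) = √(56.60² + 40.21²) = 69.43 m/s.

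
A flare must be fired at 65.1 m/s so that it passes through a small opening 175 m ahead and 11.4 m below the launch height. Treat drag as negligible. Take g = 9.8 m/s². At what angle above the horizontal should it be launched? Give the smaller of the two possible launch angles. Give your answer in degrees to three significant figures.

8.04°

Trajectory: y = x tanθ − g x² (1 + tan²θ)/(2v₀²). With x = 175, y = −11.4, v₀ = 65.1, g = 9.80:
35.41 tan²θ − 175 tanθ + (24.01) = 0.
tanθ = [175 ± √(175² − 4 × 35.41 × (24.01))] / (2 × 35.41) = (175 ± 165.0) / 70.82, giving tanθ = 0.1412 or 4.801.
θ = 8.039° or 78.23°; the smaller is 8.039°.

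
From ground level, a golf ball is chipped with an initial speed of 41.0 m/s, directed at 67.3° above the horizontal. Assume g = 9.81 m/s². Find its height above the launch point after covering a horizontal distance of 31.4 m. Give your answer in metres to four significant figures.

vₓ = 41.00 cos 67.3° = 15.82 m/s; v_y0 = 41.00 sin 67.3° = 37.82 m/s.
x = vₓ t ⇒ t = 31.4/15.82 = 1.985 s.
Height: y = v_y0 t − ½ g t² = 37.82 × 1.985 − 4.905 × 1.985² = 75.06 − 19.32 = 55.75 m.

55.75 m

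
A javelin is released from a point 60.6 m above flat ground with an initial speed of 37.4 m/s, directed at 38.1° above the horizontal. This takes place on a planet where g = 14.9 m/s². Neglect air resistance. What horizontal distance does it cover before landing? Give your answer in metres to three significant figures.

141 m

Horizontal component vₓ = 37.40 cos 38.1° = 29.43 m/s; vertical v_y0 = 37.40 sin 38.1° = 23.08 m/s.
The projectile lands when y = 60.6 + (23.08) t − ½·14.9·t² = 0. Positive root: t = (23.08 + √(23.08² + 2·14.9·60.6)) / 14.9 = (23.08 + 48.36) / 14.9 = 4.794 s.
Horizontal distance: R = vₓ t = 29.43 × 4.794 = 141.1 m.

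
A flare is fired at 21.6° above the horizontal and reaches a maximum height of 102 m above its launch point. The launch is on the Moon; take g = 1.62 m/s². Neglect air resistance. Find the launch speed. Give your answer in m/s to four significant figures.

At the peak v_y = 0, so v_y0 = √(2gH) = √(2 × 1.62 × 102) = 18.18 m/s.
v_y0 = v₀ sin θ ⇒ v₀ = 18.18 / sin 21.6° = 49.38 m/s.

49.38 m/s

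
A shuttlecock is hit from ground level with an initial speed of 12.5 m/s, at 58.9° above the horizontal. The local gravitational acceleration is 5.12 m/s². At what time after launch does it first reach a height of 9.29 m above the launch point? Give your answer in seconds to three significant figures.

Horizontal component vₓ = 12.50 cos 58.9° = 6.457 m/s; vertical v_y0 = 12.50 sin 58.9° = 10.70 m/s.
Height y(t) = 10.70 t − 2.560 t² = 9.29 gives 2.560 t² − 10.70 t + 9.29 = 0.
Quadratic formula: t = (10.70 ± √19.432) / 5.12 = (10.70 ± 4.408) / 5.12 → t = 1.230 s or 2.951 s.
The first (ascending) time is 1.230 s.

1.23 s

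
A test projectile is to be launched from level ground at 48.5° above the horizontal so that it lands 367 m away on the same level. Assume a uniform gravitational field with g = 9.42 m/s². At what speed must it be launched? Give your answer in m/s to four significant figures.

Level-ground range: R = v₀² sin(2θ)/g, so v₀ = √(gR / sin 2θ).
v₀ = √(9.42 × 367 / sin 97.00°) = √(3457 / 0.9925) = √3483.1 = 59.02 m/s.

59.02 m/s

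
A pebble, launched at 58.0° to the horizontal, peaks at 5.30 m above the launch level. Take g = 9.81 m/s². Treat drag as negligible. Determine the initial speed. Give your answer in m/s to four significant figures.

At the peak v_y = 0, so v_y0 = √(2gH) = √(2 × 9.81 × 5.30) = 10.20 m/s.
v_y0 = v₀ sin θ ⇒ v₀ = 10.20 / sin 58.0° = 12.02 m/s.

12.02 m/s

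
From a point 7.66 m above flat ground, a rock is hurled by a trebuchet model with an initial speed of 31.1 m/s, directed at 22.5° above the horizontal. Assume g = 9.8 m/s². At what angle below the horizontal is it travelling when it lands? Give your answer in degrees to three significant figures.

30.7°

Components: vₓ = 31.10 cos 22.5° = 28.73 m/s, v_y0 = 31.10 sin 22.5° = 11.90 m/s.
The projectile lands when y = 7.66 + (11.90) t − ½·9.80·t² = 0. Positive root: t = (11.90 + √(11.90² + 2·9.80·7.66)) / 9.80 = (11.90 + 17.08) / 9.80 = 2.957 s.
At impact: v_y = v_y0 − g t = −17.08 m/s; vₓ = 28.73 m/s.
Angle below horizontal: arctan(|v_y|/vₓ) = arctan(17.08/28.73) = 30.73°.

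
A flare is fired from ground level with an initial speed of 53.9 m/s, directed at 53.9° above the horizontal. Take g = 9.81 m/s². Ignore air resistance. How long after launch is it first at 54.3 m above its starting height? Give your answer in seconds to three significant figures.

Components: vₓ = 53.90 cos 53.9° = 31.76 m/s, v_y0 = 53.90 sin 53.9° = 43.55 m/s.
Height y(t) = 43.55 t − 4.905 t² = 54.3 gives 4.905 t² − 43.55 t + 54.3 = 0.
Quadratic formula: t = (43.55 ± √831.29) / 9.81 = (43.55 ± 28.83) / 9.81 → t = 1.500 s or 7.378 s.
The first (ascending) time is 1.500 s.

1.50 s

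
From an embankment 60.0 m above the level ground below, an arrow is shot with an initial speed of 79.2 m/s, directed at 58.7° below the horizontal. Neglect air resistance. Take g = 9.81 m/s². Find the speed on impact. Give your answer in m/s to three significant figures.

86.3 m/s

Horizontal component vₓ = 79.20 cos 58.7° = 41.15 m/s; vertical v_y0 = −67.67 m/s (downward).
Vertical motion (up positive, ground at y = 0): 4.905 t² − (−67.67) t − 60.0 = 0, so t = (−67.67 + √(67.67² + 2·9.81·60.0)) / 9.81 = (−67.67 + 75.87) / 9.81 = 0.8360 s.
Vertical velocity at impact: v_y = v_y0 − g t = −67.67 − 9.81 × 0.8360 = −75.87 m/s.
Speed: |v| = √(vₓ² + v_y²) = √(41.15² + 75.87²) = 86.31 m/s.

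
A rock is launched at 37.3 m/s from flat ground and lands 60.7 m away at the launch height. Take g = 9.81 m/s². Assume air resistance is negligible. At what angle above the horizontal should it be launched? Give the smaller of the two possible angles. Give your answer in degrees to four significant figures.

Level-ground range R = v₀² sin(2θ)/g ⇒ sin(2θ) = gR/v₀² = 9.81 × 60.7 / 37.3² = 0.4280.
2θ = 25.34° or 180° − 25.34° = 154.7°, so θ = 12.67° or 77.33°.
The smaller angle is 12.67°.

12.67°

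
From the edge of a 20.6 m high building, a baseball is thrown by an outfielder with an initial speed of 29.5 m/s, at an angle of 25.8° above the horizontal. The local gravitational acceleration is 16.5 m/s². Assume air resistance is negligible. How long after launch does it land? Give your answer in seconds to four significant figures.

2.540 s

Components: vₓ = 29.50 cos 25.8° = 26.56 m/s, v_y0 = 29.50 sin 25.8° = 12.84 m/s.
Vertical motion (up positive, ground at y = 0): 8.250 t² − (12.84) t − 20.6 = 0, so t = (12.84 + √(12.84² + 2·16.5·20.6)) / 16.5 = (12.84 + 29.06) / 16.5 = 2.540 s.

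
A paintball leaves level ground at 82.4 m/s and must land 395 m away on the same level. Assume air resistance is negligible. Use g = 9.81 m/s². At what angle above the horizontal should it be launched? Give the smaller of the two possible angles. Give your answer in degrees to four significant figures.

17.40°

From R = (v₀²/g) sin 2θ: sin 2θ = 9.81 × 395 / 6789.8 = 0.5707.
2θ = 34.80° or 180° − 34.80° = 145.2°, so θ = 17.40° or 72.60°.
The smaller angle is 17.40°.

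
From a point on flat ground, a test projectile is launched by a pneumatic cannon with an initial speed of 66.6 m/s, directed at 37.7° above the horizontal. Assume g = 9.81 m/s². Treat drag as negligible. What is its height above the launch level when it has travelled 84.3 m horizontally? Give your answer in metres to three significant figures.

52.6 m

vₓ = 66.60 cos 37.7° = 52.70 m/s; v_y0 = 66.60 sin 37.7° = 40.73 m/s.
Time to reach x = 84.3 m: t = x/vₓ = 84.3/52.70 = 1.600 s.
Height: y = v_y0 t − ½ g t² = 40.73 × 1.600 − 4.905 × 1.600² = 65.15 − 12.55 = 52.60 m.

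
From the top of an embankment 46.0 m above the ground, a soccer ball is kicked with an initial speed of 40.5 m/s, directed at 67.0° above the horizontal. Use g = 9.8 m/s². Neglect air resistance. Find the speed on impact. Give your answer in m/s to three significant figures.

Resolve: vₓ = 40.50 cos 67.0° = 15.82 m/s and v_y0 = 40.50 sin 67.0° = 37.28 m/s.
Vertical motion (up positive, ground at y = 0): 4.900 t² − (37.28) t − 46.0 = 0, so t = (37.28 + √(37.28² + 2·9.80·46.0)) / 9.80 = (37.28 + 47.87) / 9.80 = 8.689 s.
Vertical velocity at impact: v_y = v_y0 − g t = 37.28 − 9.80 × 8.689 = −47.87 m/s.
Speed: |v| = √(vₓ² + v_y²) = √(15.82² + 47.87²) = 50.42 m/s.

50.4 m/s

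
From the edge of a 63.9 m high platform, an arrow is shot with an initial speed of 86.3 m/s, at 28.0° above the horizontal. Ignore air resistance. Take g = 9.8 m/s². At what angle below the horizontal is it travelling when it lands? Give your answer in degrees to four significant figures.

Components: vₓ = 86.30 cos 28.0° = 76.20 m/s, v_y0 = 86.30 sin 28.0° = 40.52 m/s.
The projectile lands when y = 63.9 + (40.52) t − ½·9.80·t² = 0. Positive root: t = (40.52 + √(40.52² + 2·9.80·63.9)) / 9.80 = (40.52 + 53.80) / 9.80 = 9.624 s.
At impact: v_y = v_y0 − g t = −53.80 m/s; vₓ = 76.20 m/s.
Angle below horizontal: arctan(|v_y|/vₓ) = arctan(53.80/76.20) = 35.22°.

35.22°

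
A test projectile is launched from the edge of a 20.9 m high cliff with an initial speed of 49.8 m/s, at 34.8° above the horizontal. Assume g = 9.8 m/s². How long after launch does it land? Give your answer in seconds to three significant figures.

Components: vₓ = 49.80 cos 34.8° = 40.89 m/s, v_y0 = 49.80 sin 34.8° = 28.42 m/s.
With up positive and y = 0 at the ground: y(t) = 20.9 + (28.42) t − 4.900 t². Setting y = 0 and taking the positive root: t = [28.42 + √(28.42² + 2·9.80·20.9)] / 9.80 = (28.42 + 34.89) / 9.80 = 6.461 s.

6.46 s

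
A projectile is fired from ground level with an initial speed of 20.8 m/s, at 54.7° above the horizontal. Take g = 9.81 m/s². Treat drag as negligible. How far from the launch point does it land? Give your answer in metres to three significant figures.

41.6 m

Components: vₓ = 20.80 cos 54.7° = 12.02 m/s, v_y0 = 20.80 sin 54.7° = 16.98 m/s.
Flight time T = 2 v_y0 / g = 3.461 s.
Range: R = vₓ T = 12.02 × 3.461 = 41.60 m.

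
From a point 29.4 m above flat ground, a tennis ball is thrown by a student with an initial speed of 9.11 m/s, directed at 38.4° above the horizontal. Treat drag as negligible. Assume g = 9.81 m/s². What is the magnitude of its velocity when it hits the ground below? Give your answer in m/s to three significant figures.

Resolve: vₓ = 9.110 cos 38.4° = 7.139 m/s and v_y0 = 9.110 sin 38.4° = 5.659 m/s.
The projectile lands when y = 29.4 + (5.659) t − ½·9.81·t² = 0. Positive root: t = (5.659 + √(5.659² + 2·9.81·29.4)) / 9.81 = (5.659 + 24.67) / 9.81 = 3.092 s.
Vertical velocity at impact: v_y = v_y0 − g t = 5.659 − 9.81 × 3.092 = −24.67 m/s.
Speed: |v| = √(vₓ² + v_y²) = √(7.139² + 24.67²) = 25.69 m/s.

25.7 m/s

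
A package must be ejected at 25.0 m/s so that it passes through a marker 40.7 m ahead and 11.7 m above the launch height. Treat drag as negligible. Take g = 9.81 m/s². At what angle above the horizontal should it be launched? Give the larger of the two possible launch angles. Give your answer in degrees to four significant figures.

66.57°

Trajectory: y = x tanθ − g x² (1 + tan²θ)/(2v₀²). With x = 40.7, y = 11.7, v₀ = 25.0, g = 9.81:
13.00 tan²θ − 40.7 tanθ + (24.70) = 0.
tanθ = [40.7 ± √(40.7² − 4 × 13.00 × (24.70))] / (2 × 13.00) = (40.7 ± 19.29) / 26.00, giving tanθ = 0.8235 or 2.307.
θ = 39.47° or 66.57°; the larger is 66.57°.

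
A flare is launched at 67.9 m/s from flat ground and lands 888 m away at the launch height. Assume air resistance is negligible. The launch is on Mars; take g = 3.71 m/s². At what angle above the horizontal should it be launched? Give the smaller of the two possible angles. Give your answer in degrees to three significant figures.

Level-ground range R = v₀² sin(2θ)/g ⇒ sin(2θ) = gR/v₀² = 3.71 × 888 / 67.9² = 0.7146.
2θ = 45.61° or 180° − 45.61° = 134.4°, so θ = 22.80° or 67.20°.
The smaller angle is 22.80°.

22.8°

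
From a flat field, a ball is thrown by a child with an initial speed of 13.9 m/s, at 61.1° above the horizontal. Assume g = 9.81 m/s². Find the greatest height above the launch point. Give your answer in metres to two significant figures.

7.5 m

Horizontal component vₓ = 13.90 cos 61.1° = 6.718 m/s; vertical v_y0 = 13.90 sin 61.1° = 12.17 m/s.
At the apex v_y = 0, so H = v_y0²/(2g) = 12.17²/19.62 = 7.548 m.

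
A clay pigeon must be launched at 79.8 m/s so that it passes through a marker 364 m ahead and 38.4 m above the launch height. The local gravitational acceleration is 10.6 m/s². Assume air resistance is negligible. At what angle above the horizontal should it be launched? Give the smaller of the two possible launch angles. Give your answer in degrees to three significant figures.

Trajectory: y = x tanθ − g x² (1 + tan²θ)/(2v₀²). With x = 364, y = 38.4, v₀ = 79.8, g = 10.6:
110.3 tan²θ − 364 tanθ + (148.7) = 0.
tanθ = [364 ± √(364² − 4 × 110.3 × (148.7))] / (2 × 110.3) = (364 ± 258.7) / 220.5, giving tanθ = 0.4775 or 2.823.
θ = 25.53° or 70.50°; the smaller is 25.53°.

25.5°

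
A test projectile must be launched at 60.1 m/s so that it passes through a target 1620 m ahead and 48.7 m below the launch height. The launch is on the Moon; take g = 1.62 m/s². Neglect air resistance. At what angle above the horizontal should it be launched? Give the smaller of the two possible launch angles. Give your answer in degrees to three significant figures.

Trajectory: y = x tanθ − g x² (1 + tan²θ)/(2v₀²). With x = 1620, y = −48.7, v₀ = 60.1, g = 1.62:
588.5 tan²θ − 1620 tanθ + (539.8) = 0.
tanθ = [1620 ± √(1620² − 4 × 588.5 × (539.8))] / (2 × 588.5) = (1620 ± 1163) / 1177, giving tanθ = 0.3879 or 2.365.
θ = 21.20° or 67.08°; the smaller is 21.20°.

21.2°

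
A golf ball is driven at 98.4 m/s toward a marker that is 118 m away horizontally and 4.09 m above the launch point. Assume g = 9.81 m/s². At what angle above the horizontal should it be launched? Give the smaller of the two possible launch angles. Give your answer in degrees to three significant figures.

5.43°

Trajectory: y = x tanθ − g x² (1 + tan²θ)/(2v₀²). With x = 118, y = 4.09, v₀ = 98.4, g = 9.81:
7.054 tan²θ − 118 tanθ + (11.14) = 0.
tanθ = [118 ± √(118² − 4 × 7.054 × (11.14))] / (2 × 7.054) = (118 ± 116.7) / 14.11, giving tanθ = 0.09498 or 16.63.
θ = 5.425° or 86.56°; the smaller is 5.425°.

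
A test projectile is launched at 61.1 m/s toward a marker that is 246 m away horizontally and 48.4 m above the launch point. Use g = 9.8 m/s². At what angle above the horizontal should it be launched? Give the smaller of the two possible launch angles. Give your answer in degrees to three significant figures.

33.4°

Trajectory: y = x tanθ − g x² (1 + tan²θ)/(2v₀²). With x = 246, y = 48.4, v₀ = 61.1, g = 9.80:
79.43 tan²θ − 246 tanθ + (127.8) = 0.
tanθ = [246 ± √(246² − 4 × 79.43 × (127.8))] / (2 × 79.43) = (246 ± 141.1) / 158.9, giving tanθ = 0.6605 or 2.437.
θ = 33.44° or 67.69°; the smaller is 33.44°.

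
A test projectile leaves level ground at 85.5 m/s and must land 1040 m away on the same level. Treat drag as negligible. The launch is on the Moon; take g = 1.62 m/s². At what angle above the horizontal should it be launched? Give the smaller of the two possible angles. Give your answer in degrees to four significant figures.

6.662°

From R = (v₀²/g) sin 2θ: sin 2θ = 1.62 × 1040 / 7310.2 = 0.2305.
2θ = 13.32° or 180° − 13.32° = 166.7°, so θ = 6.662° or 83.34°.
The smaller angle is 6.662°.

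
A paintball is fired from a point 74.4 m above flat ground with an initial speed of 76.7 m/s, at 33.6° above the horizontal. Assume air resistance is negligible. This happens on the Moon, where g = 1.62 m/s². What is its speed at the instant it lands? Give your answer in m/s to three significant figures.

Components: vₓ = 76.70 cos 33.6° = 63.89 m/s, v_y0 = 76.70 sin 33.6° = 42.45 m/s.
With up positive and y = 0 at the ground: y(t) = 74.4 + (42.45) t − 0.8100 t². Setting y = 0 and taking the positive root: t = [42.45 + √(42.45² + 2·1.62·74.4)] / 1.62 = (42.45 + 45.20) / 1.62 = 54.10 s.
Vertical velocity at impact: v_y = v_y0 − g t = 42.45 − 1.62 × 54.10 = −45.20 m/s.
Speed: |v| = √(vₓ² + v_y²) = √(63.89² + 45.20²) = 78.26 m/s.

78.3 m/s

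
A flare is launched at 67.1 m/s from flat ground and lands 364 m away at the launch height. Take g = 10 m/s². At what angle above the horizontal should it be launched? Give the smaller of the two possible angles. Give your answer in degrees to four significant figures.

26.97°

Level-ground range R = v₀² sin(2θ)/g ⇒ sin(2θ) = gR/v₀² = 10.0 × 364 / 67.1² = 0.8085.
2θ = 53.95° or 180° − 53.95° = 126.1°, so θ = 26.97° or 63.03°.
The smaller angle is 26.97°.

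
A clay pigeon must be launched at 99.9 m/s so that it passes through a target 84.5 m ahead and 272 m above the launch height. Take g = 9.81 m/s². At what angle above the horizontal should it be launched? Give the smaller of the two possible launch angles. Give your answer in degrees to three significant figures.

Trajectory: y = x tanθ − g x² (1 + tan²θ)/(2v₀²). With x = 84.5, y = 272, v₀ = 99.9, g = 9.81:
3.509 tan²θ − 84.5 tanθ + (275.5) = 0.
tanθ = [84.5 ± √(84.5² − 4 × 3.509 × (275.5))] / (2 × 3.509) = (84.5 ± 57.21) / 7.019, giving tanθ = 3.888 or 20.19.
θ = 75.58° or 87.16°; the smaller is 75.58°.

75.6°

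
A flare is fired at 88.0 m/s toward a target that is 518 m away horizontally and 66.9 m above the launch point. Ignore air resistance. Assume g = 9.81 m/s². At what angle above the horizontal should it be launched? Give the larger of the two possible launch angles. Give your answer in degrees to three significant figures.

Trajectory: y = x tanθ − g x² (1 + tan²θ)/(2v₀²). With x = 518, y = 66.9, v₀ = 88.0, g = 9.81:
170.0 tan²θ − 518 tanθ + (236.9) = 0.
tanθ = [518 ± √(518² − 4 × 170.0 × (236.9))] / (2 × 170.0) = (518 ± 327.6) / 339.9, giving tanθ = 0.5602 or 2.488.
θ = 29.26° or 68.10°; the larger is 68.10°.

68.1°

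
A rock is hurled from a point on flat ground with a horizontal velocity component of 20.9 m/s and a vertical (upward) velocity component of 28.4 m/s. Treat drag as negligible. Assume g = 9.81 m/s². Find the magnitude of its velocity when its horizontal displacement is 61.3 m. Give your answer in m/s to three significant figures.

20.9 m/s

At x = 61.3 m, t = x/vₓ = 61.3/20.90 = 2.933 s.
Vertical velocity there: v_y = v_y0 − g t = 28.40 − 9.81 × 2.933 = −0.3729 m/s.
Speed: √(vₓ² + v_y²) = √(20.90² + 0.3729²) = 20.90 m/s.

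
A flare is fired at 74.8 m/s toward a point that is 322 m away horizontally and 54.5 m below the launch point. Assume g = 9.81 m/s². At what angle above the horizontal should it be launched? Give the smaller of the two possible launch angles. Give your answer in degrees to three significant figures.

Trajectory: y = x tanθ − g x² (1 + tan²θ)/(2v₀²). With x = 322, y = −54.5, v₀ = 74.8, g = 9.81:
90.90 tan²θ − 322 tanθ + (36.40) = 0.
tanθ = [322 ± √(322² − 4 × 90.90 × (36.40))] / (2 × 90.90) = (322 ± 300.8) / 181.8, giving tanθ = 0.1169 or 3.426.
θ = 6.667° or 73.73°; the smaller is 6.667°.

6.67°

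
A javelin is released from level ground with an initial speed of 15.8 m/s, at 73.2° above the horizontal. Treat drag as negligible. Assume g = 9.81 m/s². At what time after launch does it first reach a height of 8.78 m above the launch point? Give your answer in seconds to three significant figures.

Components: vₓ = 15.80 cos 73.2° = 4.567 m/s, v_y0 = 15.80 sin 73.2° = 15.13 m/s.
Set y = v_y0 t − ½ g t² = 8.78: 4.905 t² − 15.13 t + 8.78 = 0.
t = [15.13 ± √(15.13² − 2·9.81·8.78)] / 9.81 = (15.13 ± 7.518) / 9.81, so t = 0.7755 s or t = 2.308 s.
The first (ascending) time is 0.7755 s.

0.775 s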